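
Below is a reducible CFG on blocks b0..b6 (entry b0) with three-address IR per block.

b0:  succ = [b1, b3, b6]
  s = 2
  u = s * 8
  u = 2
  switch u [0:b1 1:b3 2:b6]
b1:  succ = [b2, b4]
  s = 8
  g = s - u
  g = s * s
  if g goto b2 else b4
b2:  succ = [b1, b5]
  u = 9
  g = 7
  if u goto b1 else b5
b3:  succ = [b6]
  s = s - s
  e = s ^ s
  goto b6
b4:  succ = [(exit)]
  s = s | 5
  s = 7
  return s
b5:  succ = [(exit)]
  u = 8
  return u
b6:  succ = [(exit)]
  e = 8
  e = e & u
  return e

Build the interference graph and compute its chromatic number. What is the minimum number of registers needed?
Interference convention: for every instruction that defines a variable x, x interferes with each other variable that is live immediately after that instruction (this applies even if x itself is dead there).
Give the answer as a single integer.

Answer: 3

Working:
Block summaries:
  b0: def={s,u} ue=∅
  b1: def={g,s} ue={u}
  b2: def={g,u} ue=∅
  b3: def={e,s} ue={s}
  b4: def={s} ue={s}
  b5: def={u} ue=∅
  b6: def={e} ue={u}

Live sets:
  b0 li=∅ lo={s,u}
  b1 li={u} lo={s}
  b2 li=∅ lo={u}
  b3 li={s,u} lo={u}
  b4 li={s} lo=∅
  b5 li=∅ lo=∅
  b6 li={u} lo=∅

Conflict graph:
  e↔{u}
  g↔{s,u}
  s↔{g,u}
  u↔{e,g,s}

Colouring:
  lower bound: {g,s,u} mutually conflict ⇒ χ ≥ 3
  3-colouring: R0={u}  R1={e,g}  R2={s}
  χ = 3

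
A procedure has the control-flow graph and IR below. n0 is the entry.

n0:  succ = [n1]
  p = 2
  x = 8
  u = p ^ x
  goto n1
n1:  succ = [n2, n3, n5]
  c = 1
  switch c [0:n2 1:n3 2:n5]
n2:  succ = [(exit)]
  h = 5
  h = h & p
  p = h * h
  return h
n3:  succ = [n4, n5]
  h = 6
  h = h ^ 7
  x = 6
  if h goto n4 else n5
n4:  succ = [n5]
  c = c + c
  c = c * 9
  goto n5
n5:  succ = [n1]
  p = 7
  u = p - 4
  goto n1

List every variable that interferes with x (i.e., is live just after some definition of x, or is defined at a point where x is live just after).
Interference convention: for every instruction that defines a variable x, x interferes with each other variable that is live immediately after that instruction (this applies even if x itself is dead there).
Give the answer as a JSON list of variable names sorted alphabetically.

Answer: ["c", "h", "p"]

Derivation:
def/use:
  n0 def {p,u,x} use ∅
  n1 def {c} use ∅
  n2 def {h,p} use {p}
  n3 def {h,x} use ∅
  n4 def {c} use {c}
  n5 def {p,u} use ∅

Backward fixpoint:
  n0 li=∅ lo={p}
  n1 li={p} lo={c,p}
  n2 li={p} lo=∅
  n3 li={c} lo={c}
  n4 li={c} lo=∅
  n5 li=∅ lo={p}

Interference:
  c↔{h,p,x}
  h↔{c,p,x}
  p↔{c,h,u,x}
  u↔{p}
  x↔{c,h,p}

N(x) = ["c", "h", "p"]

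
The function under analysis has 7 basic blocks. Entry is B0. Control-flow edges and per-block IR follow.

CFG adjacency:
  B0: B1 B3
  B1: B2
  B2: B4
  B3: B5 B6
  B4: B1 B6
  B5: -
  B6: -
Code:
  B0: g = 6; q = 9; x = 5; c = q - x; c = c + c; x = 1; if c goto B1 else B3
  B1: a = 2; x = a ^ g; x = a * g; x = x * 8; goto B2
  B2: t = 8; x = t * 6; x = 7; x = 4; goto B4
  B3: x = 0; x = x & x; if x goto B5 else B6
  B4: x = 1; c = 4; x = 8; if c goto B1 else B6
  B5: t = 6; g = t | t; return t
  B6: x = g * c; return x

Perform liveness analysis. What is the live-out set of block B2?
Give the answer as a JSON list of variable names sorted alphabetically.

Answer: ["g"]

Working:
def/use:
  B0: {c,g,q,x} / ∅
  B1: {a,x} / {g}
  B2: {t,x} / ∅
  B3: {x} / ∅
  B4: {c,x} / ∅
  B5: {g,t} / ∅
  B6: {x} / {c,g}

Backward fixpoint:
  B0 li=∅ lo={c,g}
  B1 li={g} lo={g}
  B2 li={g} lo={g}
  B3 li={c,g} lo={c,g}
  B4 li={g} lo={c,g}
  B5 li=∅ lo=∅
  B6 li={c,g} lo=∅

live-out(B2) = ["g"]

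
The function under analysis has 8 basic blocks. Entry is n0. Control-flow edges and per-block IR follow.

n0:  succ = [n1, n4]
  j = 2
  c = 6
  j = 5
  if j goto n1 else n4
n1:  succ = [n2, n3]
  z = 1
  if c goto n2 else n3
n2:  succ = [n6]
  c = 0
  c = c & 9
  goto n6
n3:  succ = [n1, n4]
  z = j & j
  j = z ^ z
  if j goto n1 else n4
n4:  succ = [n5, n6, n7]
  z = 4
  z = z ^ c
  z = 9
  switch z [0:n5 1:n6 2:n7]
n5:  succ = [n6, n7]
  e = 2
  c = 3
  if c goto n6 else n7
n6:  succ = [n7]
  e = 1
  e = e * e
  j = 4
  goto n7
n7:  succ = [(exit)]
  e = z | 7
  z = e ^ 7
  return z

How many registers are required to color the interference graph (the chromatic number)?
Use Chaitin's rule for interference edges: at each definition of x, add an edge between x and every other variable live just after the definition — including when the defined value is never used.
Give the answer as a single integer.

Answer: 3

Analysis:
Per-block:
  n0: {c,j} / ∅
  n1: {z} / {c}
  n2: {c} / ∅
  n3: {j,z} / {j}
  n4: {z} / {c}
  n5: {c,e} / ∅
  n6: {e,j} / ∅
  n7: {e,z} / {z}

Live sets:
  n0 li=∅ lo={c,j}
  n1 li={c,j} lo={c,j,z}
  n2 li={z} lo={z}
  n3 li={c,j} lo={c,j}
  n4 li={c} lo={z}
  n5 li={z} lo={z}
  n6 li={z} lo={z}
  n7 li={z} lo=∅

Conflict graph:
  c: {j,z}
  e: {z}
  j: {c,z}
  z: {c,e,j}

Chromatic number:
  lower bound: {c,j,z} mutually conflict ⇒ χ ≥ 3
  assign c→c1 e→c1 j→c2 z→c0 — no edge inside a register ⇒ χ ≤ 3
  χ = 3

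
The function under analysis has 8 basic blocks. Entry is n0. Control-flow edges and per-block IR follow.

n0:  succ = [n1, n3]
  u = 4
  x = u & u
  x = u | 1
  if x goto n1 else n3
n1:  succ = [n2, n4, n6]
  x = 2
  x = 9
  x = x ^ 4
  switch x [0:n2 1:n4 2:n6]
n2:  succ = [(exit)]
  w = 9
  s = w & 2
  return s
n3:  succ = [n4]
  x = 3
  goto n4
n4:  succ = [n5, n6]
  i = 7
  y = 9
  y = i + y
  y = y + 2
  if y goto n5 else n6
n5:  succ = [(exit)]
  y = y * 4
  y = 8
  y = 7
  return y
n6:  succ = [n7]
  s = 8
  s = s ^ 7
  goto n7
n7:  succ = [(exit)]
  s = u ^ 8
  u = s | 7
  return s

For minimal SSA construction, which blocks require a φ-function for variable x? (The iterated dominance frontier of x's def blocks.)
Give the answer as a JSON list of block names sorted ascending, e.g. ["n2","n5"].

idom tree: n1←n0 n2←n1 n3←n0 n4←n0 n5←n4 n6←n0 n7←n6
Dom∩ at merges:
  n4: preds {n1,n3}: {n0,n1} ∩ {n0,n3} = {n0}; idom=n0
  n6: preds {n1,n4}: {n0,n1} ∩ {n0,n4} = {n0}; idom=n0

Frontier:
  n4←n1: walk n1 to n0
  n4←n3: walk n3 to n0
  n6←n1: walk n1 to n0
  n6←n4: walk n4 to n0
  n0 → ∅
  n1 → {n4,n6}
  n2 → ∅
  n3 → {n4}
  n4 → {n6}
  n5 → ∅
  n6 → ∅
  n7 → ∅

φ for x: defs {n0,n1,n3}
  DF⁺ = {n4,n6}

Answer: ["n4", "n6"]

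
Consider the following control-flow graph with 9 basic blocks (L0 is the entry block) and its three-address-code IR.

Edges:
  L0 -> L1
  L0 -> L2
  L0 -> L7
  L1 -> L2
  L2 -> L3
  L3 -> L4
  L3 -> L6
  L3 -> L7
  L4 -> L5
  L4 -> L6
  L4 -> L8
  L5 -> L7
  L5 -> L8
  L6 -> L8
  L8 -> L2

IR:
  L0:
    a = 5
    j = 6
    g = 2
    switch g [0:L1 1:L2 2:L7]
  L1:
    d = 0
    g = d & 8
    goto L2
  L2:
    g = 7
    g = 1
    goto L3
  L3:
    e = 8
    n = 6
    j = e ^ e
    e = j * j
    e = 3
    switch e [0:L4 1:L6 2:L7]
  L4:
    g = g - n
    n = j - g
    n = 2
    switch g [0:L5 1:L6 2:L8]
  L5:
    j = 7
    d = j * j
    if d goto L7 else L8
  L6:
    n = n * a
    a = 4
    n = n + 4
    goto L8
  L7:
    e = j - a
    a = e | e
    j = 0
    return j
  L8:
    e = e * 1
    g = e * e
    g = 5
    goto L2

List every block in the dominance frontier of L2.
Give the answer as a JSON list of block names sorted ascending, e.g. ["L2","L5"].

idom tree: L1←L0 L2←L0 L3←L2 L4←L3 L5←L4 L6←L3 L7←L0 L8←L3
Dom at joins:
  L2: preds {L0,L1,L8}: {L0} ∩ {L0,L1} ∩ {L0,L2,L3,L8} = {L0}; idom=L0
  L6: preds {L3,L4}: {L0,L2,L3} ∩ {L0,L2,L3,L4} = {L0,L2,L3}; idom=L3
  L7: preds {L0,L3,L5}: {L0} ∩ {L0,L2,L3} ∩ {L0,L2,L3,L4,L5} = {L0}; idom=L0
  L8: preds {L4,L5,L6}: {L0,L2,L3,L4} ∩ {L0,L2,L3,L4,L5} ∩ {L0,L2,L3,L6} = {L0,L2,L3}; idom=L3

DF derivation:
  L2←L0: walk · to L0
  L2←L1: walk L1 to L0
  L2←L8: walk L8→L3→L2 to L0
  L6←L3: walk · to L3
  L6←L4: walk L4 to L3
  L7←L0: walk · to L0
  L7←L3: walk L3→L2 to L0
  L7←L5: walk L5→L4→L3→L2 to L0
  L8←L4: walk L4 to L3
  L8←L5: walk L5→L4 to L3
  L8←L6: walk L6 to L3
  L0 → ∅
  L1 → {L2}
  L2 → {L2,L7}
  L3 → {L2,L7}
  L4 → {L6,L7,L8}
  L5 → {L7,L8}
  L6 → {L8}
  L7 → ∅
  L8 → {L2}

DF(L2) = ["L2", "L7"]

Answer: ["L2", "L7"]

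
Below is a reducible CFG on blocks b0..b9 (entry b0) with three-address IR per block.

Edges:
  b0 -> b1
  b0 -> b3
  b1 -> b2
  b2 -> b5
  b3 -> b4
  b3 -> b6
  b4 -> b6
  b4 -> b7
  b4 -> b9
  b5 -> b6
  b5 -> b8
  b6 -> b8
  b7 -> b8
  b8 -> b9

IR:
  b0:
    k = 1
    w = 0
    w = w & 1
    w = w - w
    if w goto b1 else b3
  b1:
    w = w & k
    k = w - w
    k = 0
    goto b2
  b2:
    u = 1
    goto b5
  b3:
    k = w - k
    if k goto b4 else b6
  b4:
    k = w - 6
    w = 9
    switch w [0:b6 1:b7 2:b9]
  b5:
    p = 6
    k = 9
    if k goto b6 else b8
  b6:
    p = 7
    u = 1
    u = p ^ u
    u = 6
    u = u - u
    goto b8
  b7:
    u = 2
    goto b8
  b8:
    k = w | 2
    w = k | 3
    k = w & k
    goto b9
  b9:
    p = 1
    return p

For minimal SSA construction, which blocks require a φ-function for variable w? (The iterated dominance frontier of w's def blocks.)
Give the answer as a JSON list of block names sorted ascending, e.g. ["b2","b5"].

Answer: ["b6", "b8", "b9"]

Working:
idom tree: b1←b0 b2←b1 b3←b0 b4←b3 b5←b2 b6←b0 b7←b4 b8←b0 b9←b0
Dom at joins:
  b6: preds {b3,b4,b5}: {b0,b3} ∩ {b0,b3,b4} ∩ {b0,b1,b2,b5} = {b0}; idom=b0
  b8: preds {b5,b6,b7}: {b0,b1,b2,b5} ∩ {b0,b6} ∩ {b0,b3,b4,b7} = {b0}; idom=b0
  b9: preds {b4,b8}: {b0,b3,b4} ∩ {b0,b8} = {b0}; idom=b0

DF derivation:
  b6←b3: walk b3 to b0
  b6←b4: walk b4→b3 to b0
  b6←b5: walk b5→b2→b1 to b0
  b8←b5: walk b5→b2→b1 to b0
  b8←b6: walk b6 to b0
  b8←b7: walk b7→b4→b3 to b0
  b9←b4: walk b4→b3 to b0
  b9←b8: walk b8 to b0
  b0 → ∅
  b1 → {b6,b8}
  b2 → {b6,b8}
  b3 → {b6,b8,b9}
  b4 → {b6,b8,b9}
  b5 → {b6,b8}
  b6 → {b8}
  b7 → {b8}
  b8 → {b9}
  b9 → ∅

φ for w: defs {b0,b1,b4,b8}
  DF⁺ = {b6,b8,b9}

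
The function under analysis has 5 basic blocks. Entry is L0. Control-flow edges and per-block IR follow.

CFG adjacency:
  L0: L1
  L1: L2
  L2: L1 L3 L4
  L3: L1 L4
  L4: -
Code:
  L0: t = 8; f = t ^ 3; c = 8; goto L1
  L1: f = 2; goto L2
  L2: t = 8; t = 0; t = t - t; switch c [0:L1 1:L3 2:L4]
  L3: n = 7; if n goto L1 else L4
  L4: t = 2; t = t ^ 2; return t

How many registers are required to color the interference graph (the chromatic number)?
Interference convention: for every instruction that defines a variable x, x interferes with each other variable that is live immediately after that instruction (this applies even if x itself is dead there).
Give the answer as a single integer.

Per-block:
  L0: def={c,f,t} ue=∅
  L1: def={f} ue=∅
  L2: def={t} ue={c}
  L3: def={n} ue=∅
  L4: def={t} ue=∅

Backward fixpoint:
  live L0: ∅→{c}
  live L1: {c}→{c}
  live L2: {c}→{c}
  live L3: {c}→{c}
  live L4: ∅→∅

Interference:
  c: {f,n,t}
  f: {c}
  n: {c}
  t: {c}

Registers:
  {c,f} pairwise interfere (2-clique) ⇒ χ ≥ 2
  2-colouring: c0={c}  c1={f,n,t}
  χ = 2

Answer: 2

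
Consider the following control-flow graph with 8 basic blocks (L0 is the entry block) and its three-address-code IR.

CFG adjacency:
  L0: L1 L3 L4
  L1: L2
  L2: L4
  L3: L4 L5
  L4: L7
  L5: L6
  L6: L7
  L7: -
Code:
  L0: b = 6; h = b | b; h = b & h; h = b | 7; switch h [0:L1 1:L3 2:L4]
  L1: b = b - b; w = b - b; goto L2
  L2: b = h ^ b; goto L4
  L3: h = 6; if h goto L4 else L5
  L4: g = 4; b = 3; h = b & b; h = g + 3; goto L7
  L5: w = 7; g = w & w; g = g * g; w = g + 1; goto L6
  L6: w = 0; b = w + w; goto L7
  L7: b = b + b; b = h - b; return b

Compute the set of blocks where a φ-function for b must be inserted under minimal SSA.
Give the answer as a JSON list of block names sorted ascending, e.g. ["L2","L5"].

idom tree: L1←L0 L2←L1 L3←L0 L4←L0 L5←L3 L6←L5 L7←L0
Dom at joins:
  L4: preds {L0,L2,L3}: {L0} ∩ {L0,L1,L2} ∩ {L0,L3} = {L0}; idom=L0
  L7: preds {L4,L6}: {L0,L4} ∩ {L0,L3,L5,L6} = {L0}; idom=L0

DF walk-up:
  join L4 pred L0: · stop@L0
  join L4 pred L2: L2→L1 stop@L0
  join L4 pred L3: L3 stop@L0
  join L7 pred L4: L4 stop@L0
  join L7 pred L6: L6→L5→L3 stop@L0
  DF(L0)=∅
  DF(L1)={L4}
  DF(L2)={L4}
  DF(L3)={L4,L7}
  DF(L4)={L7}
  DF(L5)={L7}
  DF(L6)={L7}
  DF(L7)=∅

φ for b: defs {L0,L1,L2,L4,L6,L7}
  DF⁺ = {L4,L7}

Answer: ["L4", "L7"]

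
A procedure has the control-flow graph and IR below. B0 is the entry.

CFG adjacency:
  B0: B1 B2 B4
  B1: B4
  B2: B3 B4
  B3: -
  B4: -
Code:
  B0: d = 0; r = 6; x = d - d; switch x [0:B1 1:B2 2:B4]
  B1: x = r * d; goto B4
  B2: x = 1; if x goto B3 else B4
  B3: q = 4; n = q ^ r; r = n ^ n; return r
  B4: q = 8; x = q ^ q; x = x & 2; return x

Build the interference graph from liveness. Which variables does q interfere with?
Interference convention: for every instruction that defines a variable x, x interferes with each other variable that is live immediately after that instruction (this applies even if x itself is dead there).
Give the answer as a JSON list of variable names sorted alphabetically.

def/use:
  B0 def {d,r,x} use ∅
  B1 def {x} use {d,r}
  B2 def {x} use ∅
  B3 def {n,q,r} use {r}
  B4 def {q,x} use ∅

Backward fixpoint:
  B0: in=∅ out={d,r}
  B1: in={d,r} out=∅
  B2: in={r} out={r}
  B3: in={r} out=∅
  B4: in=∅ out=∅

Interfere edges:
  d: {r,x}
  n: ∅
  q: {r}
  r: {d,q,x}
  x: {d,r}

N(q) = ["r"]

Answer: ["r"]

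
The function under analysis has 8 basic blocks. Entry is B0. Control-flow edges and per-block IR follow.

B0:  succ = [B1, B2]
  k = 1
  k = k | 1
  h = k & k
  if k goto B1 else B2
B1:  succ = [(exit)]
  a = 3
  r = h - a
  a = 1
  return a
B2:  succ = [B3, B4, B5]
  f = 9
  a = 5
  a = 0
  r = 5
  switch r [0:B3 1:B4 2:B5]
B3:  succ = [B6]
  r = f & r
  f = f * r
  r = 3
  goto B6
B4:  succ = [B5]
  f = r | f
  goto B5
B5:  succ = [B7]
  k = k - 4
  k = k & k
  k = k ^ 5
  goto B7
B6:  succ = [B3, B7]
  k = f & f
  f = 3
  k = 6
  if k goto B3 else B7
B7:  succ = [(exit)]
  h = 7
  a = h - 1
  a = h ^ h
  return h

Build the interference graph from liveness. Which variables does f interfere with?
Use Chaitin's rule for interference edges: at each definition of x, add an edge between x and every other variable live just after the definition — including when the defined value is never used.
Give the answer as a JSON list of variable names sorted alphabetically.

Answer: ["a", "k", "r"]

Analysis:
def/use:
  B0: {h,k} / ∅
  B1: {a,r} / {h}
  B2: {a,f,r} / ∅
  B3: {f,r} / {f,r}
  B4: {f} / {f,r}
  B5: {k} / {k}
  B6: {f,k} / {f}
  B7: {a,h} / ∅

Liveness:
  B0 li=∅ lo={h,k}
  B1 li={h} lo=∅
  B2 li={k} lo={f,k,r}
  B3 li={f,r} lo={f,r}
  B4 li={f,k,r} lo={k}
  B5 li={k} lo=∅
  B6 li={f,r} lo={f,r}
  B7 li=∅ lo=∅

Conflict graph:
  a↔{f,h,k}
  f↔{a,k,r}
  h↔{a,k}
  k↔{a,f,h,r}
  r↔{f,k}

N(f) = ["a", "k", "r"]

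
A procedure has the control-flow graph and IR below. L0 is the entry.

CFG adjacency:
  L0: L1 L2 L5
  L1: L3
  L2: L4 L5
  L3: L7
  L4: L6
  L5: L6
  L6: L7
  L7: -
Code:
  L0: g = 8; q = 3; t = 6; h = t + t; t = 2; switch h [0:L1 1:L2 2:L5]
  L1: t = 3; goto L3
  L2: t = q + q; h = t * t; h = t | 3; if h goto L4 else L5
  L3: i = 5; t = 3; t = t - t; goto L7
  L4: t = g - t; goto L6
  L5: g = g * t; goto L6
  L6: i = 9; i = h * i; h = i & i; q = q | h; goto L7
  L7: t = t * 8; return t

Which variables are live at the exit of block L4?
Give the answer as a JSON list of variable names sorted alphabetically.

Answer: ["h", "q", "t"]

Working:
def/use:
  L0: def={g,h,q,t} ue=∅
  L1: def={t} ue=∅
  L2: def={h,t} ue={q}
  L3: def={i,t} ue=∅
  L4: def={t} ue={g,t}
  L5: def={g} ue={g,t}
  L6: def={h,i,q} ue={h,q}
  L7: def={t} ue={t}

Backward fixpoint:
  L0 li=∅ lo={g,h,q,t}
  L1 li=∅ lo=∅
  L2 li={g,q} lo={g,h,q,t}
  L3 li=∅ lo={t}
  L4 li={g,h,q,t} lo={h,q,t}
  L5 li={g,h,q,t} lo={h,q,t}
  L6 li={h,q,t} lo={t}
  L7 li={t} lo=∅

live-out(L4) = ["h", "q", "t"]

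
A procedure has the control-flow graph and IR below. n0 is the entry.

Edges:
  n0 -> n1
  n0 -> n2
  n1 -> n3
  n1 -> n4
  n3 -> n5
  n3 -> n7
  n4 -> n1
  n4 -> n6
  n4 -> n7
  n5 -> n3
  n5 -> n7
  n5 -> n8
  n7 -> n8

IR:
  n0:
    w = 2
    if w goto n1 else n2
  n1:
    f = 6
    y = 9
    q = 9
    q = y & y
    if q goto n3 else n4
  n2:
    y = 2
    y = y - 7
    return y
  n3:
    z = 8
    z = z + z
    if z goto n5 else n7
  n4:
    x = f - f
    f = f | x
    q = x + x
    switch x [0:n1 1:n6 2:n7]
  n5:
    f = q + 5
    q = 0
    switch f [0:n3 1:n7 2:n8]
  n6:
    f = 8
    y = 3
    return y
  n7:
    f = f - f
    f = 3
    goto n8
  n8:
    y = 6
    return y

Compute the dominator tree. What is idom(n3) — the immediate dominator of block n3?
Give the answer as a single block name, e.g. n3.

idom tree: n1←n0 n2←n0 n3←n1 n4←n1 n5←n3 n6←n4 n7←n1 n8←n1
Dom at joins:
  n1: preds {n0,n4}: {n0} ∩ {n0,n1,n4} = {n0}; idom=n0
  n3: preds {n1,n5}: {n0,n1} ∩ {n0,n1,n3,n5} = {n0,n1}; idom=n1
  n7: preds {n3,n4,n5}: {n0,n1,n3} ∩ {n0,n1,n4} ∩ {n0,n1,n3,n5} = {n0,n1}; idom=n1
  n8: preds {n5,n7}: {n0,n1,n3,n5} ∩ {n0,n1,n7} = {n0,n1}; idom=n1

idom(n3) = n1

Answer: n1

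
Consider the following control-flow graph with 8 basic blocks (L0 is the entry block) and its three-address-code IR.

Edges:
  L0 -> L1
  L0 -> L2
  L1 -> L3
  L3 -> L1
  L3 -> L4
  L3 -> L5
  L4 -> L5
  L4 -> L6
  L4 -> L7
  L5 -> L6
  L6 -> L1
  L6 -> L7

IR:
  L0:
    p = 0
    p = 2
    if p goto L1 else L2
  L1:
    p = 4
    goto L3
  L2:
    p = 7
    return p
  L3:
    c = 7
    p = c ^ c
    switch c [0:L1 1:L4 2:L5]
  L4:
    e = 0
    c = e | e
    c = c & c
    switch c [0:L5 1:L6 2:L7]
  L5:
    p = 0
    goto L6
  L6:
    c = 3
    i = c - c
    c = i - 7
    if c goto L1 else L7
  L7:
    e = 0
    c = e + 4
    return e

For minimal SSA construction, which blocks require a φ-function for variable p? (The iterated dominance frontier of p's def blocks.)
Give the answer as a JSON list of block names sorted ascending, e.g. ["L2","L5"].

Answer: ["L1", "L6", "L7"]

Derivation:
idom tree: L1←L0 L2←L0 L3←L1 L4←L3 L5←L3 L6←L3 L7←L3
Join-block Dom:
  L1: preds {L0,L3,L6}: {L0} ∩ {L0,L1,L3} ∩ {L0,L1,L3,L6} = {L0}; idom=L0
  L5: preds {L3,L4}: {L0,L1,L3} ∩ {L0,L1,L3,L4} = {L0,L1,L3}; idom=L3
  L6: preds {L4,L5}: {L0,L1,L3,L4} ∩ {L0,L1,L3,L5} = {L0,L1,L3}; idom=L3
  L7: preds {L4,L6}: {L0,L1,L3,L4} ∩ {L0,L1,L3,L6} = {L0,L1,L3}; idom=L3

DF walk-up:
  L1←L0: walk · to L0
  L1←L3: walk L3→L1 to L0
  L1←L6: walk L6→L3→L1 to L0
  L5←L3: walk · to L3
  L5←L4: walk L4 to L3
  L6←L4: walk L4 to L3
  L6←L5: walk L5 to L3
  L7←L4: walk L4 to L3
  L7←L6: walk L6 to L3
  L0: DF=∅
  L1: DF={L1}
  L2: DF=∅
  L3: DF={L1}
  L4: DF={L5,L6,L7}
  L5: DF={L6}
  L6: DF={L1,L7}
  L7: DF=∅

φ for p: defs {L0,L1,L2,L3,L5}
  DF⁺ = {L1,L6,L7}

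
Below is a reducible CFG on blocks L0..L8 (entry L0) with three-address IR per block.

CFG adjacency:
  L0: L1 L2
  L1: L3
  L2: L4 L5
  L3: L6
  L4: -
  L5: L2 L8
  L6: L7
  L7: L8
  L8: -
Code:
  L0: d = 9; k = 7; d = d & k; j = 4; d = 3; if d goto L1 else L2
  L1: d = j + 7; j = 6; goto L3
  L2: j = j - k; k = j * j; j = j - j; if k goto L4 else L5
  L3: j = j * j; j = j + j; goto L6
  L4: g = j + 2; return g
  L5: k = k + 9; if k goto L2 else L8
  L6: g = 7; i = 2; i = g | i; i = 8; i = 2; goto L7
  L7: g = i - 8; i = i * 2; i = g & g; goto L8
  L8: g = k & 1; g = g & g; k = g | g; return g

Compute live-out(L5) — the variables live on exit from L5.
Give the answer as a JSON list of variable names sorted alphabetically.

Answer: ["j", "k"]

Working:
Per-block:
  L0 def {d,j,k} use ∅
  L1 def {d,j} use {j}
  L2 def {j,k} use {j,k}
  L3 def {j} use {j}
  L4 def {g} use {j}
  L5 def {k} use {k}
  L6 def {g,i} use ∅
  L7 def {g,i} use {i}
  L8 def {g,k} use {k}

Backward fixpoint:
  L0 li=∅ lo={j,k}
  L1 li={j,k} lo={j,k}
  L2 li={j,k} lo={j,k}
  L3 li={j,k} lo={k}
  L4 li={j} lo=∅
  L5 li={j,k} lo={j,k}
  L6 li={k} lo={i,k}
  L7 li={i,k} lo={k}
  L8 li={k} lo=∅

live-out(L5) = ["j", "k"]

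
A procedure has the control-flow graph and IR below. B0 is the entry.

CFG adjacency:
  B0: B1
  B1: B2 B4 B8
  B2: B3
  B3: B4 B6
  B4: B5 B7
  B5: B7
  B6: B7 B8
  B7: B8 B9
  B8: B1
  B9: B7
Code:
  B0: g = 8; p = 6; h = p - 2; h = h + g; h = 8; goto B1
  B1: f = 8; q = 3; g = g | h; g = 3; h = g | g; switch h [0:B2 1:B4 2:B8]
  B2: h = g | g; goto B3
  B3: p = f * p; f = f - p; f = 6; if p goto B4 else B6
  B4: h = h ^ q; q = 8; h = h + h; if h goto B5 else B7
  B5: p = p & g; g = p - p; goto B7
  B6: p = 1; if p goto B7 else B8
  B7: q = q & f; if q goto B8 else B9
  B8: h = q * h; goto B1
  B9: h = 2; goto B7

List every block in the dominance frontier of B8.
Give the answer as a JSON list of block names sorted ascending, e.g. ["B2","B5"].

idom tree: B1←B0 B2←B1 B3←B2 B4←B1 B5←B4 B6←B3 B7←B1 B8←B1 B9←B7
Dom∩ at merges:
  B1: preds {B0,B8}: {B0} ∩ {B0,B1,B8} = {B0}; idom=B0
  B4: preds {B1,B3}: {B0,B1} ∩ {B0,B1,B2,B3} = {B0,B1}; idom=B1
  B7: preds {B4,B5,B6,B9}: {B0,B1,B4} ∩ {B0,B1,B4,B5} ∩ {B0,B1,B2,B3,B6} ∩ {B0,B1,B7,B9} = {B0,B1}; idom=B1
  B8: preds {B1,B6,B7}: {B0,B1} ∩ {B0,B1,B2,B3,B6} ∩ {B0,B1,B7} = {B0,B1}; idom=B1

Frontier:
  B1←B0: walk · to B0
  B1←B8: walk B8→B1 to B0
  B4←B1: walk · to B1
  B4←B3: walk B3→B2 to B1
  B7←B4: walk B4 to B1
  B7←B5: walk B5→B4 to B1
  B7←B6: walk B6→B3→B2 to B1
  B7←B9: walk B9→B7 to B1
  B8←B1: walk · to B1
  B8←B6: walk B6→B3→B2 to B1
  B8←B7: walk B7 to B1
  B0 → ∅
  B1 → {B1}
  B2 → {B4,B7,B8}
  B3 → {B4,B7,B8}
  B4 → {B7}
  B5 → {B7}
  B6 → {B7,B8}
  B7 → {B7,B8}
  B8 → {B1}
  B9 → {B7}

DF(B8) = ["B1"]

Answer: ["B1"]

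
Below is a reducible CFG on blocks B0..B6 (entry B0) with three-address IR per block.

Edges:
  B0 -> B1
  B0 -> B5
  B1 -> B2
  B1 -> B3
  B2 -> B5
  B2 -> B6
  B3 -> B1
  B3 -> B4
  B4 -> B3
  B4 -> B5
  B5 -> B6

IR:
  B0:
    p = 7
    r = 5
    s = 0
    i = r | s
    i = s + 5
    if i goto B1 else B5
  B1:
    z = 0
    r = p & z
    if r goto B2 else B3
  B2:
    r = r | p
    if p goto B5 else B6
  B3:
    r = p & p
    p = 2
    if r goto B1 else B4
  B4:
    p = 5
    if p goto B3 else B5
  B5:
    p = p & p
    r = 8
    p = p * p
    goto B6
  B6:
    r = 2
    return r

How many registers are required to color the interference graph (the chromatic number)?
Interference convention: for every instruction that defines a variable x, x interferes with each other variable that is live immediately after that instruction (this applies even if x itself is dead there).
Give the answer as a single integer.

Answer: 3

Derivation:
Per-block:
  B0 def {i,p,r,s} use ∅
  B1 def {r,z} use {p}
  B2 def {r} use {p,r}
  B3 def {p,r} use {p}
  B4 def {p} use ∅
  B5 def {p,r} use {p}
  B6 def {r} use ∅

Liveness:
  live B0: ∅→{p}
  live B1: {p}→{p,r}
  live B2: {p,r}→{p}
  live B3: {p}→{p}
  live B4: ∅→{p}
  live B5: {p}→∅
  live B6: ∅→∅

Interference:
  i: {p,s}
  p: {i,r,s,z}
  r: {p,s}
  s: {i,p,r}
  z: {p}

Chromatic number:
  lower bound: {i,p,s} mutually conflict ⇒ χ ≥ 3
  assign i→R2 p→R0 r→R2 s→R1 z→R1 — no edge inside a register ⇒ χ ≤ 3
  χ = 3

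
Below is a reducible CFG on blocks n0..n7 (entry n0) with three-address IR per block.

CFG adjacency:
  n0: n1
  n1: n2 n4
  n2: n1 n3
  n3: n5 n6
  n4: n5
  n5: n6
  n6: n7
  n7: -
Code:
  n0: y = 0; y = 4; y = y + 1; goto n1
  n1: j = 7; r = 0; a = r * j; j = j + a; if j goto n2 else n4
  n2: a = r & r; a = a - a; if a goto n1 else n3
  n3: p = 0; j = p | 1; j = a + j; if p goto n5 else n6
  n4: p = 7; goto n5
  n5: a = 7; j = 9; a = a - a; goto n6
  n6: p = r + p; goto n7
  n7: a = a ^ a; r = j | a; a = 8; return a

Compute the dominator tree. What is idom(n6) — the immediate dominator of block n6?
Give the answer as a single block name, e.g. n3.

idom tree: n1←n0 n2←n1 n3←n2 n4←n1 n5←n1 n6←n1 n7←n6
Dom at joins:
  n1: preds {n0,n2}: {n0} ∩ {n0,n1,n2} = {n0}; idom=n0
  n5: preds {n3,n4}: {n0,n1,n2,n3} ∩ {n0,n1,n4} = {n0,n1}; idom=n1
  n6: preds {n3,n5}: {n0,n1,n2,n3} ∩ {n0,n1,n5} = {n0,n1}; idom=n1

idom(n6) = n1

Answer: n1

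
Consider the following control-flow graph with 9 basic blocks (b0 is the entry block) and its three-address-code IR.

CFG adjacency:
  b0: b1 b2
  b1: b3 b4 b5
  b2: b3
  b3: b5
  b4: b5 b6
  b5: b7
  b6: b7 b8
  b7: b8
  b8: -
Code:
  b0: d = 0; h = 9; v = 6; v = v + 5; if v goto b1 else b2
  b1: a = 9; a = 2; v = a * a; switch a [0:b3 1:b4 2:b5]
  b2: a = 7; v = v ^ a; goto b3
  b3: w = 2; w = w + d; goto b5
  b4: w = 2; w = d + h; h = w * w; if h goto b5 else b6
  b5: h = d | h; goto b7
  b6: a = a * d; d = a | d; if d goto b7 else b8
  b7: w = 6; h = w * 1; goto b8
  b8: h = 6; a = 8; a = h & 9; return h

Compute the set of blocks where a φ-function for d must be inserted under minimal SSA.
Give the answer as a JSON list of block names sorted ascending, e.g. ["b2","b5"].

idom tree: b1←b0 b2←b0 b3←b0 b4←b1 b5←b0 b6←b4 b7←b0 b8←b0
Dom at joins:
  b3: preds {b1,b2}: {b0,b1} ∩ {b0,b2} = {b0}; idom=b0
  b5: preds {b1,b3,b4}: {b0,b1} ∩ {b0,b3} ∩ {b0,b1,b4} = {b0}; idom=b0
  b7: preds {b5,b6}: {b0,b5} ∩ {b0,b1,b4,b6} = {b0}; idom=b0
  b8: preds {b6,b7}: {b0,b1,b4,b6} ∩ {b0,b7} = {b0}; idom=b0

DF walk-up:
  join b3 pred b1: b1 stop@b0
  join b3 pred b2: b2 stop@b0
  join b5 pred b1: b1 stop@b0
  join b5 pred b3: b3 stop@b0
  join b5 pred b4: b4→b1 stop@b0
  join b7 pred b5: b5 stop@b0
  join b7 pred b6: b6→b4→b1 stop@b0
  join b8 pred b6: b6→b4→b1 stop@b0
  join b8 pred b7: b7 stop@b0
  b0: DF=∅
  b1: DF={b3,b5,b7,b8}
  b2: DF={b3}
  b3: DF={b5}
  b4: DF={b5,b7,b8}
  b5: DF={b7}
  b6: DF={b7,b8}
  b7: DF={b8}
  b8: DF=∅

φ for d: defs {b0,b6}
  DF⁺ = {b7,b8}

Answer: ["b7", "b8"]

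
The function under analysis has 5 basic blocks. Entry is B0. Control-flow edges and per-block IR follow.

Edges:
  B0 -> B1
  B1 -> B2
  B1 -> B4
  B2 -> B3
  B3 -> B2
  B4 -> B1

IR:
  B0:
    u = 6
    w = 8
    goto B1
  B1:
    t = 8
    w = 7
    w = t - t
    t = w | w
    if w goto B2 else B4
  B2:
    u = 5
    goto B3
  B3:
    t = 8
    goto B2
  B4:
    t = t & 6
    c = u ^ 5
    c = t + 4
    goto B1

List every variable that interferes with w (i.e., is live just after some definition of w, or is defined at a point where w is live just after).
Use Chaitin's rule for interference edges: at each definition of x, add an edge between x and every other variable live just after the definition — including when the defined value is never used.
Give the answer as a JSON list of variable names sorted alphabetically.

Block summaries:
  B0: def={u,w} ue=∅
  B1: def={t,w} ue=∅
  B2: def={u} ue=∅
  B3: def={t} ue=∅
  B4: def={c,t} ue={t,u}

Liveness:
  B0 li=∅ lo={u}
  B1 li={u} lo={t,u}
  B2 li=∅ lo=∅
  B3 li=∅ lo=∅
  B4 li={t,u} lo={u}

Conflict graph:
  c — {t,u}
  t — {c,u,w}
  u — {c,t,w}
  w — {t,u}

N(w) = ["t", "u"]

Answer: ["t", "u"]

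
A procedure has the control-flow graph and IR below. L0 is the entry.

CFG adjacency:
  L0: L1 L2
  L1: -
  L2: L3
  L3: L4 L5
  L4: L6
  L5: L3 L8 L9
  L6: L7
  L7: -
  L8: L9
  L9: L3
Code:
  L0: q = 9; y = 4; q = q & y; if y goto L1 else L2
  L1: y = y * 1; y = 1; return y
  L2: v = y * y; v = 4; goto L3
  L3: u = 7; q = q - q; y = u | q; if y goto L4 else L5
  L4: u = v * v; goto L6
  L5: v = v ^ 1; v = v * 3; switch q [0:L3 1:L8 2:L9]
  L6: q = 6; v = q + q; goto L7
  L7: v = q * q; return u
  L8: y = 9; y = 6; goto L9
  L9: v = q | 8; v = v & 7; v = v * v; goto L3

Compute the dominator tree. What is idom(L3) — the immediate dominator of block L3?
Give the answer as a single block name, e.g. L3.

idom tree: L1←L0 L2←L0 L3←L2 L4←L3 L5←L3 L6←L4 L7←L6 L8←L5 L9←L5
Join-block Dom:
  L3: preds {L2,L5,L9}: {L0,L2} ∩ {L0,L2,L3,L5} ∩ {L0,L2,L3,L5,L9} = {L0,L2}; idom=L2
  L9: preds {L5,L8}: {L0,L2,L3,L5} ∩ {L0,L2,L3,L5,L8} = {L0,L2,L3,L5}; idom=L5

idom(L3) = L2

Answer: L2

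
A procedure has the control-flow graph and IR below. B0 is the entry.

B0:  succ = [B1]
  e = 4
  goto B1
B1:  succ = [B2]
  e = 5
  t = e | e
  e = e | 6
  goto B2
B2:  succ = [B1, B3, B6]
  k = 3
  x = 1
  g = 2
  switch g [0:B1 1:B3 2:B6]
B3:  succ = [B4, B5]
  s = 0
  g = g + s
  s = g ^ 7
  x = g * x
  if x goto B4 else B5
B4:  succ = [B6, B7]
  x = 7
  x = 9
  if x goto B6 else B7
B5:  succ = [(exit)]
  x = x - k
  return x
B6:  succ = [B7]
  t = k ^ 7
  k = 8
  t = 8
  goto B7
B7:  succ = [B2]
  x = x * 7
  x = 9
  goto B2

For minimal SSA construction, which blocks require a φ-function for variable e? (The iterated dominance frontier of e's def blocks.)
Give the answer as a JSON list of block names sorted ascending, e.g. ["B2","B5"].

Answer: ["B1"]

Analysis:
idom tree: B1←B0 B2←B1 B3←B2 B4←B3 B5←B3 B6←B2 B7←B2
Join-block Dom:
  B1: preds {B0,B2}: {B0} ∩ {B0,B1,B2} = {B0}; idom=B0
  B2: preds {B1,B7}: {B0,B1} ∩ {B0,B1,B2,B7} = {B0,B1}; idom=B1
  B6: preds {B2,B4}: {B0,B1,B2} ∩ {B0,B1,B2,B3,B4} = {B0,B1,B2}; idom=B2
  B7: preds {B4,B6}: {B0,B1,B2,B3,B4} ∩ {B0,B1,B2,B6} = {B0,B1,B2}; idom=B2

DF derivation:
  B1←B0: walk · to B0
  B1←B2: walk B2→B1 to B0
  B2←B1: walk · to B1
  B2←B7: walk B7→B2 to B1
  B6←B2: walk · to B2
  B6←B4: walk B4→B3 to B2
  B7←B4: walk B4→B3 to B2
  B7←B6: walk B6 to B2
  B0 → ∅
  B1 → {B1}
  B2 → {B1,B2}
  B3 → {B6,B7}
  B4 → {B6,B7}
  B5 → ∅
  B6 → {B7}
  B7 → {B2}

φ for e: defs {B0,B1}
  DF⁺ = {B1}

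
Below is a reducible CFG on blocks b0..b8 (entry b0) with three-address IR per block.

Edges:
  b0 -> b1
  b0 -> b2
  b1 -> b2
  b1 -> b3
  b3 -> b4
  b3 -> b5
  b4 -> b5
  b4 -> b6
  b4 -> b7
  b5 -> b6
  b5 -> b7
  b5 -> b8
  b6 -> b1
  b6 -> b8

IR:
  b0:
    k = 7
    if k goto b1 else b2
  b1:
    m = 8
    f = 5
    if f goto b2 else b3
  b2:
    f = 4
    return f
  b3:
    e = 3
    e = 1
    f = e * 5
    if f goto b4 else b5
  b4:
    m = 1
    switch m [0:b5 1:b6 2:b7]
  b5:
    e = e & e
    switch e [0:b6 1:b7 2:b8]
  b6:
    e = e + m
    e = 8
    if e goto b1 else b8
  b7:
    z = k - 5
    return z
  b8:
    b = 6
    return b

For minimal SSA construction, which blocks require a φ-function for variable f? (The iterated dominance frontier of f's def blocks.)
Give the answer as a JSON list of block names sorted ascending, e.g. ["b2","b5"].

Answer: ["b1", "b2"]

Analysis:
idom tree: b1←b0 b2←b0 b3←b1 b4←b3 b5←b3 b6←b3 b7←b3 b8←b3
Join-block Dom:
  b1: preds {b0,b6}: {b0} ∩ {b0,b1,b3,b6} = {b0}; idom=b0
  b2: preds {b0,b1}: {b0} ∩ {b0,b1} = {b0}; idom=b0
  b5: preds {b3,b4}: {b0,b1,b3} ∩ {b0,b1,b3,b4} = {b0,b1,b3}; idom=b3
  b6: preds {b4,b5}: {b0,b1,b3,b4} ∩ {b0,b1,b3,b5} = {b0,b1,b3}; idom=b3
  b7: preds {b4,b5}: {b0,b1,b3,b4} ∩ {b0,b1,b3,b5} = {b0,b1,b3}; idom=b3
  b8: preds {b5,b6}: {b0,b1,b3,b5} ∩ {b0,b1,b3,b6} = {b0,b1,b3}; idom=b3

DF walk-up:
  b1←b0: walk · to b0
  b1←b6: walk b6→b3→b1 to b0
  b2←b0: walk · to b0
  b2←b1: walk b1 to b0
  b5←b3: walk · to b3
  b5←b4: walk b4 to b3
  b6←b4: walk b4 to b3
  b6←b5: walk b5 to b3
  b7←b4: walk b4 to b3
  b7←b5: walk b5 to b3
  b8←b5: walk b5 to b3
  b8←b6: walk b6 to b3
  b0 → ∅
  b1 → {b1,b2}
  b2 → ∅
  b3 → {b1}
  b4 → {b5,b6,b7}
  b5 → {b6,b7,b8}
  b6 → {b1,b8}
  b7 → ∅
  b8 → ∅

φ for f: defs {b1,b2,b3}
  DF⁺ = {b1,b2}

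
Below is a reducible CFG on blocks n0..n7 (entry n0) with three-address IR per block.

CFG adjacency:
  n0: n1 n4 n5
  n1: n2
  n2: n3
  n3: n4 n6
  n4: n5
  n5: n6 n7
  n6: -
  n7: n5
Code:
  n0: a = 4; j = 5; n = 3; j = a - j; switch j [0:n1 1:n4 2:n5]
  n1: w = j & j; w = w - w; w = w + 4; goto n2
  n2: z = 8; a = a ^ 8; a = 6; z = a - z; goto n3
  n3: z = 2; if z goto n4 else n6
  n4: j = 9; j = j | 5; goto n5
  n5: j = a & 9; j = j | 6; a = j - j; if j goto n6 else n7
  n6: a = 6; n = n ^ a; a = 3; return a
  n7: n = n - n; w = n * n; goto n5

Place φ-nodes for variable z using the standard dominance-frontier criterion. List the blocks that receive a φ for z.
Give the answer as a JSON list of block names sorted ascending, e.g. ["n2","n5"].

Answer: ["n4", "n5", "n6"]

Derivation:
idom tree: n1←n0 n2←n1 n3←n2 n4←n0 n5←n0 n6←n0 n7←n5
Dom at joins:
  n4: preds {n0,n3}: {n0} ∩ {n0,n1,n2,n3} = {n0}; idom=n0
  n5: preds {n0,n4,n7}: {n0} ∩ {n0,n4} ∩ {n0,n5,n7} = {n0}; idom=n0
  n6: preds {n3,n5}: {n0,n1,n2,n3} ∩ {n0,n5} = {n0}; idom=n0

DF walk-up:
  n4←n0: walk · to n0
  n4←n3: walk n3→n2→n1 to n0
  n5←n0: walk · to n0
  n5←n4: walk n4 to n0
  n5←n7: walk n7→n5 to n0
  n6←n3: walk n3→n2→n1 to n0
  n6←n5: walk n5 to n0
  n0: DF=∅
  n1: DF={n4,n6}
  n2: DF={n4,n6}
  n3: DF={n4,n6}
  n4: DF={n5}
  n5: DF={n5,n6}
  n6: DF=∅
  n7: DF={n5}

φ for z: defs {n2,n3}
  DF⁺ = {n4,n5,n6}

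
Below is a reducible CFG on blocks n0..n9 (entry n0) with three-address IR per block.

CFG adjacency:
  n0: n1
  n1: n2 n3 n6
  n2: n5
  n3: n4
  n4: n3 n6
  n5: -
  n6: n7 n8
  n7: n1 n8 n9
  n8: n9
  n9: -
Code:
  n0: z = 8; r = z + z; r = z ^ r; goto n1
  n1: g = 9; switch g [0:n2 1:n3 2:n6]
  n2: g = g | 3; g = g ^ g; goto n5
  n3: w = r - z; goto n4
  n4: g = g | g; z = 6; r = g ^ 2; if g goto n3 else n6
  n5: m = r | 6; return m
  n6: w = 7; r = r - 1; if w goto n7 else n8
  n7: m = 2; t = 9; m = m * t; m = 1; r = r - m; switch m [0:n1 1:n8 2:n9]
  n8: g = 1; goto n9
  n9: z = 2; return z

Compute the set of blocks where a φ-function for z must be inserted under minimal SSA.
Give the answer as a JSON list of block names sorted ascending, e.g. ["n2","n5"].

Answer: ["n1", "n3", "n6"]

Derivation:
idom tree: n1←n0 n2←n1 n3←n1 n4←n3 n5←n2 n6←n1 n7←n6 n8←n6 n9←n6
Dom∩ at merges:
  n1: preds {n0,n7}: {n0} ∩ {n0,n1,n6,n7} = {n0}; idom=n0
  n3: preds {n1,n4}: {n0,n1} ∩ {n0,n1,n3,n4} = {n0,n1}; idom=n1
  n6: preds {n1,n4}: {n0,n1} ∩ {n0,n1,n3,n4} = {n0,n1}; idom=n1
  n8: preds {n6,n7}: {n0,n1,n6} ∩ {n0,n1,n6,n7} = {n0,n1,n6}; idom=n6
  n9: preds {n7,n8}: {n0,n1,n6,n7} ∩ {n0,n1,n6,n8} = {n0,n1,n6}; idom=n6

Frontier:
  n1←n0: walk · to n0
  n1←n7: walk n7→n6→n1 to n0
  n3←n1: walk · to n1
  n3←n4: walk n4→n3 to n1
  n6←n1: walk · to n1
  n6←n4: walk n4→n3 to n1
  n8←n6: walk · to n6
  n8←n7: walk n7 to n6
  n9←n7: walk n7 to n6
  n9←n8: walk n8 to n6
  n0: DF=∅
  n1: DF={n1}
  n2: DF=∅
  n3: DF={n3,n6}
  n4: DF={n3,n6}
  n5: DF=∅
  n6: DF={n1}
  n7: DF={n1,n8,n9}
  n8: DF={n9}
  n9: DF=∅

φ for z: defs {n0,n4,n9}
  DF⁺ = {n1,n3,n6}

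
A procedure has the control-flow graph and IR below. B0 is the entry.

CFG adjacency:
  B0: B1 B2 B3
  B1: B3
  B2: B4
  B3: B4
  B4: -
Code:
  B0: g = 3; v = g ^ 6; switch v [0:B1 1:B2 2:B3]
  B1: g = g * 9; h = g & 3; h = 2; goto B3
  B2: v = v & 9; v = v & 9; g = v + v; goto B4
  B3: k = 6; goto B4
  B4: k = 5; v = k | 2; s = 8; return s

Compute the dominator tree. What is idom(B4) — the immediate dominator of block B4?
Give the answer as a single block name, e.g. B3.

idom tree: B1←B0 B2←B0 B3←B0 B4←B0
Dom at joins:
  B3: preds {B0,B1}: {B0} ∩ {B0,B1} = {B0}; idom=B0
  B4: preds {B2,B3}: {B0,B2} ∩ {B0,B3} = {B0}; idom=B0

idom(B4) = B0

Answer: B0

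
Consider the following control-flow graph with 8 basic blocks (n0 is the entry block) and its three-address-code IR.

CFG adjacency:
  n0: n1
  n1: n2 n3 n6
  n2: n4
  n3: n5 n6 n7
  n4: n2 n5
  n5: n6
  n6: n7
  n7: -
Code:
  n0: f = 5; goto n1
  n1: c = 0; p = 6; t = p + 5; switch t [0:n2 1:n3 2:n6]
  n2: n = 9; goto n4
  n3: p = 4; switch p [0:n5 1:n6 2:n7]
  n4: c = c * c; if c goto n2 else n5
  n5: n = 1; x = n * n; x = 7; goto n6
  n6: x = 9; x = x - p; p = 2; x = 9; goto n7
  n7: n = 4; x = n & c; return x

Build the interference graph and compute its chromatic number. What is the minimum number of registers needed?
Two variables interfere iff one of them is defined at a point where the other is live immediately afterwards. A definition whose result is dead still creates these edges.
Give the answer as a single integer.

Per-block:
  n0 def {f} use ∅
  n1 def {c,p,t} use ∅
  n2 def {n} use ∅
  n3 def {p} use ∅
  n4 def {c} use {c}
  n5 def {n,x} use ∅
  n6 def {p,x} use {p}
  n7 def {n,x} use {c}

Live sets:
  live n0: ∅→∅
  live n1: ∅→{c,p}
  live n2: {c,p}→{c,p}
  live n3: {c}→{c,p}
  live n4: {c,p}→{c,p}
  live n5: {c,p}→{c,p}
  live n6: {c,p}→{c}
  live n7: {c}→∅

Interfere edges:
  c: {n,p,t,x}
  f: ∅
  n: {c,p}
  p: {c,n,t,x}
  t: {c,p}
  x: {c,p}

Chromatic number:
  clique {c,n,p} ⇒ need ≥ 3
  3-colouring: r0={c,f}  r1={p}  r2={n,t,x}
  χ = 3

Answer: 3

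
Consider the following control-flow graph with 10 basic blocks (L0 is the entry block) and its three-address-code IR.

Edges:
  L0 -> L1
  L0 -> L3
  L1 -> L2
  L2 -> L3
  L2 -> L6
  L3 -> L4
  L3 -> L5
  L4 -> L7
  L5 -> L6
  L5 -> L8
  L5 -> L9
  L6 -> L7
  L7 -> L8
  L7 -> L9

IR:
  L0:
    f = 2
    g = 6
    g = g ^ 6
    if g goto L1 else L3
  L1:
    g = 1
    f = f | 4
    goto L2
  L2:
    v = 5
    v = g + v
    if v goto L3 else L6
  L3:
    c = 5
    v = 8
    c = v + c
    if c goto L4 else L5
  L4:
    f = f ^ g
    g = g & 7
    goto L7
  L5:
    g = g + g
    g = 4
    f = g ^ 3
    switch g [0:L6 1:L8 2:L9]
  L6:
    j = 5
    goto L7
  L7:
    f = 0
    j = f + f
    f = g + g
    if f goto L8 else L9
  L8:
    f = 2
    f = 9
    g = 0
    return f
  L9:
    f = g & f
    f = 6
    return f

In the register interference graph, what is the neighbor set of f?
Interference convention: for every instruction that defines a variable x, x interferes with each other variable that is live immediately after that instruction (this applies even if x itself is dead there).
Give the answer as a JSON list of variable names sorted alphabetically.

Answer: ["c", "g", "v"]

Analysis:
Block summaries:
  L0: def={f,g} ue=∅
  L1: def={f,g} ue={f}
  L2: def={v} ue={g}
  L3: def={c,v} ue=∅
  L4: def={f,g} ue={f,g}
  L5: def={f,g} ue={g}
  L6: def={j} ue=∅
  L7: def={f,j} ue={g}
  L8: def={f,g} ue=∅
  L9: def={f} ue={f,g}

Live sets:
  L0 li=∅ lo={f,g}
  L1 li={f} lo={f,g}
  L2 li={f,g} lo={f,g}
  L3 li={f,g} lo={f,g}
  L4 li={f,g} lo={g}
  L5 li={g} lo={f,g}
  L6 li={g} lo={g}
  L7 li={g} lo={f,g}
  L8 li=∅ lo=∅
  L9 li={f,g} lo=∅

Conflict graph:
  c — {f,g,v}
  f — {c,g,v}
  g — {c,f,j,v}
  j — {g}
  v — {c,f,g}

N(f) = ["c", "g", "v"]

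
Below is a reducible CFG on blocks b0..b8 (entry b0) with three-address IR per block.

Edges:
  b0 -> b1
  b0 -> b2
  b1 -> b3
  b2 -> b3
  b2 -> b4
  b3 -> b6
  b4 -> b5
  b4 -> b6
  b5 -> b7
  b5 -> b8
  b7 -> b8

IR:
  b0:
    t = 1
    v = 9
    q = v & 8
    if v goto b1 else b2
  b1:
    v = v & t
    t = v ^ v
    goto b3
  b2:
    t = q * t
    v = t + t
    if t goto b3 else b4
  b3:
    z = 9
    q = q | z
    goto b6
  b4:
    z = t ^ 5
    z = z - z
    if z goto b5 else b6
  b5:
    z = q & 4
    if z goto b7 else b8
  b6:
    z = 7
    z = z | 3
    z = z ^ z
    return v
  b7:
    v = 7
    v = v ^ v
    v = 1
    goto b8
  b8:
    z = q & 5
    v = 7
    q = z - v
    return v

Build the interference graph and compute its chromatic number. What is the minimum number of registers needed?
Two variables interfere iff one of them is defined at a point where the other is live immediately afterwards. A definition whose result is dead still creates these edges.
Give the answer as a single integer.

Per-block:
  b0: def={q,t,v} ue=∅
  b1: def={t,v} ue={t,v}
  b2: def={t,v} ue={q,t}
  b3: def={q,z} ue={q}
  b4: def={z} ue={t}
  b5: def={z} ue={q}
  b6: def={z} ue={v}
  b7: def={v} ue=∅
  b8: def={q,v,z} ue={q}

Live sets:
  live b0: ∅→{q,t,v}
  live b1: {q,t,v}→{q,v}
  live b2: {q,t}→{q,t,v}
  live b3: {q,v}→{v}
  live b4: {q,t,v}→{q,v}
  live b5: {q}→{q}
  live b6: {v}→∅
  live b7: {q}→{q}
  live b8: {q}→∅

Conflict graph:
  q: {t,v,z}
  t: {q,v}
  v: {q,t,z}
  z: {q,v}

Colouring:
  clique {q,t,v} ⇒ need ≥ 3
  assign q→c0 t→c2 v→c1 z→c2 — no edge inside a register ⇒ χ ≤ 3
  χ = 3

Answer: 3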